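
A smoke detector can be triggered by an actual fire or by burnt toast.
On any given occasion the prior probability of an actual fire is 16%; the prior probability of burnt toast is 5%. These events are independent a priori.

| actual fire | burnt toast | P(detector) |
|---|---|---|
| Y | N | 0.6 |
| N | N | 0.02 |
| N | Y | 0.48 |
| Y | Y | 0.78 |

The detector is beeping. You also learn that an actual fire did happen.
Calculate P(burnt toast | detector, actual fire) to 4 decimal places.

Weight on burnt toast=true, given the evidence: 0.78×0.05 = 0.039000
Normalizer over all consistent configurations: 0.6×0.95 + 0.78×0.05 = 0.609000
Posterior = 0.039000 / 0.609000 ≈ 0.0640

P(burnt toast | detector, actual fire) ≈ 0.0640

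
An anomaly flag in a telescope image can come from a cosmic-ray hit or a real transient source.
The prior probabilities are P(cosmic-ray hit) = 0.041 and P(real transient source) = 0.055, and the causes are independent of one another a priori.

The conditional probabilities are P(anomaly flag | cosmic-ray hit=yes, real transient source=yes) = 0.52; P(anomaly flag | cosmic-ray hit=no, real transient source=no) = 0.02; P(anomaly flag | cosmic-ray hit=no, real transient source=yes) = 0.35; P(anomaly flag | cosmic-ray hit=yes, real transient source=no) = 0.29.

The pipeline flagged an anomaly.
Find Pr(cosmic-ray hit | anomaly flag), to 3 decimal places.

P(anomaly flag) = 0.02*0.959*0.945 + 0.35*0.959*0.055 + 0.29*0.041*0.945 + 0.52*0.041*0.055 = 0.018125 + 0.018461 + 0.011236 + 0.001173 = 0.048995
Of this, 0.012409 comes from 0.011236 + 0.001173 (the cosmic-ray hit=true cases).
P(cosmic-ray hit | anomaly flag) = 0.012409 / 0.048995 ≈ 0.253

Pr(cosmic-ray hit | anomaly flag) ≈ 0.253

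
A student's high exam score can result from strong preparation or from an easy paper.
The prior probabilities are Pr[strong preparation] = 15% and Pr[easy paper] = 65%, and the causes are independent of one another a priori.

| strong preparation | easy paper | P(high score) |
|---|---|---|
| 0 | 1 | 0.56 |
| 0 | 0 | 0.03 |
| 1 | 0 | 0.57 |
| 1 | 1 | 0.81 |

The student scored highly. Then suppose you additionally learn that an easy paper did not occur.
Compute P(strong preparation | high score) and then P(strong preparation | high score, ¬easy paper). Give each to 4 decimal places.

Numerator (weight on configurations with strong preparation): 0.029925 + 0.078975 = 0.108900
Denominator P(high score): 0.03×0.85×0.35 + 0.56×0.85×0.65 + 0.57×0.15×0.35 + 0.81×0.15×0.65 = 0.427225
Posterior = 0.108900 / 0.427225 ≈ 0.2549

With the extra evidence:
By total probability over both values of strong preparation:
  P(high score | ¬easy paper) = 0.03·0.85 + 0.57·0.15
        = 0.025500 + 0.085500 = 0.111000
Keeping only the strong preparation-present terms gives 0.085500, so
  P(strong preparation | high score, ¬easy paper) = 0.085500 / 0.111000 ≈ 0.7703

P(strong preparation | high score) ≈ 0.2549; P(strong preparation | high score, ¬easy paper) ≈ 0.7703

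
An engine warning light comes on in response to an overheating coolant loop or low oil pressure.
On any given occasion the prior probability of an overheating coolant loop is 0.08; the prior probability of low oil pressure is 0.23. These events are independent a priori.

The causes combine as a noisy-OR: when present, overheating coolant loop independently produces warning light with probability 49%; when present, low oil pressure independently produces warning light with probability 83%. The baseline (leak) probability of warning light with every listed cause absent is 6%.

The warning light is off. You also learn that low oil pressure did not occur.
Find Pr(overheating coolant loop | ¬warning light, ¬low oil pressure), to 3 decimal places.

Pr(overheating coolant loop | ¬warning light, ¬low oil pressure) ≈ 0.042

Under noisy-OR, P(warning light | causes) = 1 − (1−0.06)·∏(1−qᵢ) over the active causes.
Numerator (weight on configurations with overheating coolant loop): 0.4794×0.08 = 0.038352
Normalizer over all consistent configurations: 0.94×0.92 + 0.4794×0.08 = 0.903152
Posterior = 0.038352 / 0.903152 ≈ 0.042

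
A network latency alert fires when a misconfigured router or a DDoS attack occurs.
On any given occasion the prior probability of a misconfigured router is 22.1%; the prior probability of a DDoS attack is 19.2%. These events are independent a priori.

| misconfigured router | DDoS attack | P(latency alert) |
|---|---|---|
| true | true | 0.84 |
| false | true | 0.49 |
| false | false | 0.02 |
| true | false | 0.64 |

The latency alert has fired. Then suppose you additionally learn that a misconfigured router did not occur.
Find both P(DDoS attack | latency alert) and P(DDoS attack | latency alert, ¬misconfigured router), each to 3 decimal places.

P(DDoS attack | latency alert) ≈ 0.462; P(DDoS attack | latency alert, ¬misconfigured router) ≈ 0.853

P(latency alert) = 0.02*0.779*0.808 + 0.49*0.779*0.192 + 0.64*0.221*0.808 + 0.84*0.221*0.192 = 0.012589 + 0.073288 + 0.114284 + 0.035643 = 0.235804
The DDoS attack-present share is 0.073288 + 0.035643 = 0.108931.
Hence the posterior is 0.108931/0.235804 ≈ 0.462.

With the extra evidence:
P(latency alert | ¬misconfigured router) = 0.02·0.808 + 0.49·0.192 = 0.016160 + 0.094080 = 0.110240
Restricting to configurations with DDoS attack present: 0.49·0.192 = 0.094080.
Hence the posterior is 0.094080/0.110240 ≈ 0.853.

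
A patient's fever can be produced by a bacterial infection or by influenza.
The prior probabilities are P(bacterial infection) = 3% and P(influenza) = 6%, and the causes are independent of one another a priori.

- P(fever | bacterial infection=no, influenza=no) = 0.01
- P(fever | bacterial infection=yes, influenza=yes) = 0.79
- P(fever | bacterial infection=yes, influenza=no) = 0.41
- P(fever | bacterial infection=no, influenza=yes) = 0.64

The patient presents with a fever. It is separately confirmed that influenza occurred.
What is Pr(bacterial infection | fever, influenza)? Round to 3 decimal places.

Pr(bacterial infection | fever, influenza) ≈ 0.037

P(fever | influenza) = 0.64*0.97 + 0.79*0.03 = 0.620800 + 0.023700 = 0.644500
Restricting to configurations with bacterial infection present: 0.79*0.03 = 0.023700.
P(bacterial infection | fever, influenza) = 0.023700 / 0.644500 ≈ 0.037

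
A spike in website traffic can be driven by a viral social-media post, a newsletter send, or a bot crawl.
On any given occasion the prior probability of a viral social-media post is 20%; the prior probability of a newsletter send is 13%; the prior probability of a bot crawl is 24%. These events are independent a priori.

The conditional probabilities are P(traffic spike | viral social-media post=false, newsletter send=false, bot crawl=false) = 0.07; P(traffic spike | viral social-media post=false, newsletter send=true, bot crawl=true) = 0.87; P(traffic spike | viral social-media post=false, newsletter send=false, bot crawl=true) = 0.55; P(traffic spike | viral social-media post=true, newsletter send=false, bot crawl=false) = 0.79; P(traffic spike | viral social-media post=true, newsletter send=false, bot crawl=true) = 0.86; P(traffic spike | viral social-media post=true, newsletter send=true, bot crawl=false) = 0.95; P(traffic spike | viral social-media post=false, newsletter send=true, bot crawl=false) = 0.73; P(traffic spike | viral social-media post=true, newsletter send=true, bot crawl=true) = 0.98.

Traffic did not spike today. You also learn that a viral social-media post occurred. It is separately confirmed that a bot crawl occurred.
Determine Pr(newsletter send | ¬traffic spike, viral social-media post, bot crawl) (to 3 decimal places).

Enumerate both values of newsletter send and weight by the priors:
  P(¬traffic spike | viral social-media post, bot crawl) = 0.14×0.87 + 0.02×0.13
        = 0.121800 + 0.002600 = 0.124400
The terms with newsletter send present sum to 0.002600, so
  P(newsletter send | ¬traffic spike, viral social-media post, bot crawl) = 0.002600 / 0.124400 ≈ 0.021

Pr(newsletter send | ¬traffic spike, viral social-media post, bot crawl) ≈ 0.021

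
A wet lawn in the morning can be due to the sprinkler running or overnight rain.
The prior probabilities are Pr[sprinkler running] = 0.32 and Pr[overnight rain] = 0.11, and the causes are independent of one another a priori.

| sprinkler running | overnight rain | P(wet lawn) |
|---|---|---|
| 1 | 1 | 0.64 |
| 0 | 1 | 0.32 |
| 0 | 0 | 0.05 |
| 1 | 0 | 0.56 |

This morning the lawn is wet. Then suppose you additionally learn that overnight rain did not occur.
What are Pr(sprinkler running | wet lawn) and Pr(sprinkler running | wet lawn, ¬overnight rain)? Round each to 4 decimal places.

Pr(sprinkler running | wet lawn) ≈ 0.7706; Pr(sprinkler running | wet lawn, ¬overnight rain) ≈ 0.8405

Numerator (weight on configurations with sprinkler running): 0.159488 + 0.022528 = 0.182016
Normalizer over all consistent configurations: 0.05*0.68*0.89 + 0.32*0.68*0.11 + 0.56*0.32*0.89 + 0.64*0.32*0.11 = 0.236212
P(sprinkler running | wet lawn) = 0.182016/0.236212 ≈ 0.7706

With the extra evidence:
For the numerator, keep only sprinkler running=true terms: 0.56·0.32 = 0.179200
The normalizing constant is 0.05·0.68 + 0.56·0.32 = 0.213200
Posterior = 0.179200 / 0.213200 ≈ 0.8405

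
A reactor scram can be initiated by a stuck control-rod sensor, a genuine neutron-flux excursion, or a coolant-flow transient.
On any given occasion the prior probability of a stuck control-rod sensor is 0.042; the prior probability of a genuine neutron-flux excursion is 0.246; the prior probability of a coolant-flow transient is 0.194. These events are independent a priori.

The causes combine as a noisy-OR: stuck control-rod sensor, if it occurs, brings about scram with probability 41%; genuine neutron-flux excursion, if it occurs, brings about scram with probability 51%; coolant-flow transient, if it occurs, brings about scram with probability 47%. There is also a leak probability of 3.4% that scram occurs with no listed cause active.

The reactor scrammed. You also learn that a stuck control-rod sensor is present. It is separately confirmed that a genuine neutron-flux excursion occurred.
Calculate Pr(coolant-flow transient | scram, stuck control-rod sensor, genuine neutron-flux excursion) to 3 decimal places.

Under noisy-OR, P(scram | causes) = 1 − (1−0.034)·∏(1−qᵢ) over the active causes.
Weight on coolant-flow transient=true, given the evidence: 0.851987·0.194 = 0.165285
The normalizing constant is 0.720729·0.806 + 0.851987·0.194 = 0.746193
Posterior = 0.165285 / 0.746193 ≈ 0.222

Pr(coolant-flow transient | scram, stuck control-rod sensor, genuine neutron-flux excursion) ≈ 0.222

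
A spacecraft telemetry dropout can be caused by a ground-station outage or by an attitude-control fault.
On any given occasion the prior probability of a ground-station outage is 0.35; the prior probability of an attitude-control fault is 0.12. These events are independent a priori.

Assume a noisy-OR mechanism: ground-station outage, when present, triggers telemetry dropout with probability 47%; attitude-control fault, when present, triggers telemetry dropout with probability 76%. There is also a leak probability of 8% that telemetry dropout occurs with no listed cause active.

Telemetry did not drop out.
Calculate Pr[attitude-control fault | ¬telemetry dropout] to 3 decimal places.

Under noisy-OR, P(telemetry dropout | causes) = 1 − (1−0.08)·∏(1−qᵢ) over the active causes.
P(¬telemetry dropout) = 0.92·0.65·0.88 + 0.2208·0.65·0.12 + 0.4876·0.35·0.88 + 0.117024·0.35·0.12 = 0.526240 + 0.017222 + 0.150181 + 0.004915 = 0.698558
Restricting to configurations with attitude-control fault present: 0.017222 + 0.004915 = 0.022137.
P(attitude-control fault | ¬telemetry dropout) = 0.022137 / 0.698558 ≈ 0.032

Pr[attitude-control fault | ¬telemetry dropout] ≈ 0.032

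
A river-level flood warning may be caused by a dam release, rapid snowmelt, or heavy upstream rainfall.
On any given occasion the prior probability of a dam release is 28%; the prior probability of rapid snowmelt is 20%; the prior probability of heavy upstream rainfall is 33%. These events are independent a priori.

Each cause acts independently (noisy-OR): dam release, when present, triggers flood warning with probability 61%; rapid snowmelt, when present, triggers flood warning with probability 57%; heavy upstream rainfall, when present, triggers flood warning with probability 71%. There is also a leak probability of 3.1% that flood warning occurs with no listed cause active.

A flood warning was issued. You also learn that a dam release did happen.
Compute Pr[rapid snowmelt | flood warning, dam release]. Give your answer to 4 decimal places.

Under noisy-OR, P(flood warning | causes) = 1 − (1−0.031)·∏(1−qᵢ) over the active causes.
Weight on rapid snowmelt=true, given the evidence: 0.112225 + 0.062890 = 0.175115
Normalizer over all consistent configurations: 0.62209*0.8*0.67 + 0.890406*0.8*0.33 + 0.837499*0.2*0.67 + 0.952875*0.2*0.33 = 0.743622
P(rapid snowmelt | flood warning, dam release) = 0.175115/0.743622 ≈ 0.2355

Pr[rapid snowmelt | flood warning, dam release] ≈ 0.2355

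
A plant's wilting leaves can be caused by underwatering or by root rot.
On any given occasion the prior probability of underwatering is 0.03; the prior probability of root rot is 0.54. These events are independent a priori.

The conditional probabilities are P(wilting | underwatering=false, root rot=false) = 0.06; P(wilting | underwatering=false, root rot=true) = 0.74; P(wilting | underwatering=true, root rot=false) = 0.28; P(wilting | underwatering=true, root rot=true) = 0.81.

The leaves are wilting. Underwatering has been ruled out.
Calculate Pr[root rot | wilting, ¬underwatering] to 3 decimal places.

Pr[root rot | wilting, ¬underwatering] ≈ 0.935

P(wilting | ¬underwatering) = 0.06·0.46 + 0.74·0.54 = 0.027600 + 0.399600 = 0.427200
Restricting to configurations with root rot present: 0.74·0.54 = 0.399600.
P(root rot | wilting, ¬underwatering) = 0.399600 / 0.427200 ≈ 0.935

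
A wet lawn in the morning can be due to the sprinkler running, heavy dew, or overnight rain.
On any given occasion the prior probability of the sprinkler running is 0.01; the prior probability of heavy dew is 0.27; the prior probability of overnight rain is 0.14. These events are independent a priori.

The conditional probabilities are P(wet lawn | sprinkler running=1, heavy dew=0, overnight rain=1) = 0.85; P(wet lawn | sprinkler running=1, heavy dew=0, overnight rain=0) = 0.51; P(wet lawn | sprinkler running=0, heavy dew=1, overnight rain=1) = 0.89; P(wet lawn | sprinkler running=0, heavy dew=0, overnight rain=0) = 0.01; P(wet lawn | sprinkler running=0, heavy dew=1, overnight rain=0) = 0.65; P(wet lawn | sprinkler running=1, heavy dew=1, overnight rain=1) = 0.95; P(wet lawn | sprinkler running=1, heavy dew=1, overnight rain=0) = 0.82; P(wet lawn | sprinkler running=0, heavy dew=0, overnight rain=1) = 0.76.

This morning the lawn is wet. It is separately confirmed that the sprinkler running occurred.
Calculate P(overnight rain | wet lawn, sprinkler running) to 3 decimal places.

P(wet lawn | sprinkler running) = 0.51·0.73·0.86 + 0.85·0.73·0.14 + 0.82·0.27·0.86 + 0.95·0.27·0.14 = 0.320178 + 0.086870 + 0.190404 + 0.035910 = 0.633362
The overnight rain-present share is 0.086870 + 0.035910 = 0.122780.
P(overnight rain | wet lawn, sprinkler running) = 0.122780 / 0.633362 ≈ 0.194

P(overnight rain | wet lawn, sprinkler running) ≈ 0.194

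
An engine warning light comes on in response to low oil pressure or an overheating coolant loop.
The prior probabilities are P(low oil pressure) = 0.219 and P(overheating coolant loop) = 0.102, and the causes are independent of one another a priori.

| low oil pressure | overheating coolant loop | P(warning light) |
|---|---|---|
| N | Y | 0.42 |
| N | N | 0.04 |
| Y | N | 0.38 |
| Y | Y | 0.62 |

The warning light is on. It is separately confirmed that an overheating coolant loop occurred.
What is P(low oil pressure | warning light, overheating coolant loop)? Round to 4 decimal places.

P(low oil pressure | warning light, overheating coolant loop) ≈ 0.2928

Enumerate both values of low oil pressure and weight by the priors:
  P(warning light | overheating coolant loop) = 0.42·0.781 + 0.62·0.219
        = 0.328020 + 0.135780 = 0.463800
Configurations with low oil pressure contribute 0.135780, so
  P(low oil pressure | warning light, overheating coolant loop) = 0.135780 / 0.463800 ≈ 0.2928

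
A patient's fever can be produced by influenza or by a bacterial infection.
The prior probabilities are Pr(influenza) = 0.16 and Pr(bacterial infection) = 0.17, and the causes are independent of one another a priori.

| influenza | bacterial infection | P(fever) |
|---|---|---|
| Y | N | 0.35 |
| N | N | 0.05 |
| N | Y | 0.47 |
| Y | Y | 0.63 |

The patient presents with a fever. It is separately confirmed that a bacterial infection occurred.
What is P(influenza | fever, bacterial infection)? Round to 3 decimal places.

P(influenza | fever, bacterial infection) ≈ 0.203

Weight on influenza=true, given the evidence: 0.63×0.16 = 0.100800
The normalizing constant is 0.47×0.84 + 0.63×0.16 = 0.495600
P(influenza | fever, bacterial infection) = 0.100800/0.495600 ≈ 0.203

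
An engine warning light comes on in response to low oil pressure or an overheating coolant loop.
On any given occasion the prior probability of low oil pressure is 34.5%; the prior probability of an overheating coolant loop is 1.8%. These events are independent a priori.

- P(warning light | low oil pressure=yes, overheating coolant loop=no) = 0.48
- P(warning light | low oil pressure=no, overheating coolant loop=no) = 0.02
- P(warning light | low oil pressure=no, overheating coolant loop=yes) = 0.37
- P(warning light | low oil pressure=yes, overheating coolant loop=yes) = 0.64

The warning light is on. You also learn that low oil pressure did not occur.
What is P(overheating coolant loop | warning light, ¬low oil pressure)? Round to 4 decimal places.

P(overheating coolant loop | warning light, ¬low oil pressure) ≈ 0.2532

P(warning light | ¬low oil pressure) = 0.02×0.982 + 0.37×0.018 = 0.019640 + 0.006660 = 0.026300
Restricting to configurations with overheating coolant loop present: 0.37×0.018 = 0.006660.
Hence the posterior is 0.006660/0.026300 ≈ 0.2532.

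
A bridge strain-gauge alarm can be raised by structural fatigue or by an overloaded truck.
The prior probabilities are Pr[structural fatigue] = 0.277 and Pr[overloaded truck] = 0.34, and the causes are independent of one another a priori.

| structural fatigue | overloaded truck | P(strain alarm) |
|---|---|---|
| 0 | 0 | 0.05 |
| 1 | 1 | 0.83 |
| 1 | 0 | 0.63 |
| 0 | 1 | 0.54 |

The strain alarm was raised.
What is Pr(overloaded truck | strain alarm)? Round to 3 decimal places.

Pr(overloaded truck | strain alarm) ≈ 0.603

Enumerate the 4 (structural fatigue, overloaded truck) configurations and weight by the priors:
  P(strain alarm) = 0.05×0.723×0.66 + 0.54×0.723×0.34 + 0.63×0.277×0.66 + 0.83×0.277×0.34
        = 0.023859 + 0.132743 + 0.115177 + 0.078169 = 0.349948
Keeping only the overloaded truck-present terms gives 0.210912, so
  P(overloaded truck | strain alarm) = 0.210912 / 0.349948 ≈ 0.603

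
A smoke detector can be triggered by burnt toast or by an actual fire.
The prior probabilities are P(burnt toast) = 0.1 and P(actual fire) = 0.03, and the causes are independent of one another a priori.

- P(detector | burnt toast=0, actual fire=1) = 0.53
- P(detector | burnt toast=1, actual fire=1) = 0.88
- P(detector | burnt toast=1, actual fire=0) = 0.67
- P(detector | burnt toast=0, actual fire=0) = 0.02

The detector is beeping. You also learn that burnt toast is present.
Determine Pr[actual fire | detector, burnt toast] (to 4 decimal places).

Pr[actual fire | detector, burnt toast] ≈ 0.0390

Numerator (weight on configurations with actual fire): 0.88×0.03 = 0.026400
Normalizer over all consistent configurations: 0.67×0.97 + 0.88×0.03 = 0.676300
Posterior = 0.026400 / 0.676300 ≈ 0.0390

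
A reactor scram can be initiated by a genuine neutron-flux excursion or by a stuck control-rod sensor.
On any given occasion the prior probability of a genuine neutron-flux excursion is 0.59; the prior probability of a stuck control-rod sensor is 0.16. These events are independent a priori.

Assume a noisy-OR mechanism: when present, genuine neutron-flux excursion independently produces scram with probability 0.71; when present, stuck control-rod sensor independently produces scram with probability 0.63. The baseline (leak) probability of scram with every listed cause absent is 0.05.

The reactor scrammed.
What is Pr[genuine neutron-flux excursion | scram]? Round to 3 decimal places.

Pr[genuine neutron-flux excursion | scram] ≈ 0.881

Under noisy-OR, P(scram | causes) = 1 − (1−0.05)·∏(1−qᵢ) over the active causes.
For the numerator, keep only genuine neutron-flux excursion=true terms: 0.359062 + 0.084777 = 0.443839
Normalizer over all consistent configurations: 0.05·0.41·0.84 + 0.6485·0.41·0.16 + 0.7245·0.59·0.84 + 0.898065·0.59·0.16 = 0.503601
Posterior = 0.443839 / 0.503601 ≈ 0.881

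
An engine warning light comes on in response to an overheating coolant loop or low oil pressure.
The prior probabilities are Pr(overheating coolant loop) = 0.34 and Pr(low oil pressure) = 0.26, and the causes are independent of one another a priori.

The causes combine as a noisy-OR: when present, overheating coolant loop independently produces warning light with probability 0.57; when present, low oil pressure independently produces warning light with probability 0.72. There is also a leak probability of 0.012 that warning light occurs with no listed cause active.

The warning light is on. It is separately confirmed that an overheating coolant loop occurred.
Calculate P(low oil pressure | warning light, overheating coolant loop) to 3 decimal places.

Under noisy-OR, P(warning light | causes) = 1 − (1−0.012)·∏(1−qᵢ) over the active causes.
Numerator (weight on configurations with low oil pressure): 0.881045×0.26 = 0.229072
Denominator P(warning light | overheating coolant loop): 0.57516×0.74 + 0.881045×0.26 = 0.654690
P(low oil pressure | warning light, overheating coolant loop) = 0.229072/0.654690 ≈ 0.350

P(low oil pressure | warning light, overheating coolant loop) ≈ 0.350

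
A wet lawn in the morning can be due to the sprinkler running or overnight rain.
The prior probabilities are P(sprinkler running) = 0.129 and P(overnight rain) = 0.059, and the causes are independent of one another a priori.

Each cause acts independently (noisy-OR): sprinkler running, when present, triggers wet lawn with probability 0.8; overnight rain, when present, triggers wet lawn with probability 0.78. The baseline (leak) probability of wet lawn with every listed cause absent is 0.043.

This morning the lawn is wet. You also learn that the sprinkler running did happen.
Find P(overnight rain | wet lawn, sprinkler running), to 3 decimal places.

P(overnight rain | wet lawn, sprinkler running) ≈ 0.069

Under noisy-OR, P(wet lawn | causes) = 1 − (1−0.043)·∏(1−qᵢ) over the active causes.
Enumerate both values of overnight rain and weight by the priors:
  P(wet lawn | sprinkler running) = 0.8086*0.941 + 0.957892*0.059
        = 0.760893 + 0.056516 = 0.817409
Configurations with overnight rain contribute 0.056516, so
  P(overnight rain | wet lawn, sprinkler running) = 0.056516 / 0.817409 ≈ 0.069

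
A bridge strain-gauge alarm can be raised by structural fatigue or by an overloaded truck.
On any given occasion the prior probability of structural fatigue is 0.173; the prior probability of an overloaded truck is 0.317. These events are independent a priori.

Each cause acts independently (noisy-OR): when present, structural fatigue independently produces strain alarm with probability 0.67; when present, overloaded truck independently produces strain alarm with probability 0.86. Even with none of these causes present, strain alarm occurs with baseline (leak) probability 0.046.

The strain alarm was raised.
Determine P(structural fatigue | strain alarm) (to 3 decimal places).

Under noisy-OR, P(strain alarm | causes) = 1 − (1−0.046)·∏(1−qᵢ) over the active causes.
Sum P(strain alarm|·) weighted by the priors over the 4 (structural fatigue, overloaded truck) configurations:
  P(strain alarm) = 0.046·0.827·0.683 + 0.86644·0.827·0.317 + 0.68518·0.173·0.683 + 0.955925·0.173·0.317
        = 0.025983 + 0.227145 + 0.080960 + 0.052424 = 0.386512
The terms with structural fatigue present sum to 0.133384, so
  P(structural fatigue | strain alarm) = 0.133384 / 0.386512 ≈ 0.345

P(structural fatigue | strain alarm) ≈ 0.345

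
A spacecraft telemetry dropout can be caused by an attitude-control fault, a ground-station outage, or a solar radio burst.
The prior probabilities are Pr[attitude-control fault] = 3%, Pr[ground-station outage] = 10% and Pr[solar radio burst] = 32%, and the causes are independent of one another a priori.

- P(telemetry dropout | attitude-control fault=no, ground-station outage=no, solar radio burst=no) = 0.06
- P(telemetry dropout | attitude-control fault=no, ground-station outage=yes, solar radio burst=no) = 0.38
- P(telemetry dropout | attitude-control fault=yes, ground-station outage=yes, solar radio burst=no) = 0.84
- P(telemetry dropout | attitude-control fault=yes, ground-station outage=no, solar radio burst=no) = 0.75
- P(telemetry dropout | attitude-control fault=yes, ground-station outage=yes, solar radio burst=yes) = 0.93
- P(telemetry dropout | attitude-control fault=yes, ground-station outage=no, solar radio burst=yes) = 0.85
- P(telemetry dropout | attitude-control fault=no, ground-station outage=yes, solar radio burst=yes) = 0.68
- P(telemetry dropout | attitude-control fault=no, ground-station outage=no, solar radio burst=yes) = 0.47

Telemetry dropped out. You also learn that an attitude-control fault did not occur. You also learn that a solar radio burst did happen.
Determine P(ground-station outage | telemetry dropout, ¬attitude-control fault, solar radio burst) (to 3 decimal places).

P(telemetry dropout | ¬attitude-control fault, solar radio burst) = 0.47×0.9 + 0.68×0.1 = 0.423000 + 0.068000 = 0.491000
Of this, 0.068000 comes from 0.68×0.1 (the ground-station outage=true cases).
Hence the posterior is 0.068000/0.491000 ≈ 0.138.

P(ground-station outage | telemetry dropout, ¬attitude-control fault, solar radio burst) ≈ 0.138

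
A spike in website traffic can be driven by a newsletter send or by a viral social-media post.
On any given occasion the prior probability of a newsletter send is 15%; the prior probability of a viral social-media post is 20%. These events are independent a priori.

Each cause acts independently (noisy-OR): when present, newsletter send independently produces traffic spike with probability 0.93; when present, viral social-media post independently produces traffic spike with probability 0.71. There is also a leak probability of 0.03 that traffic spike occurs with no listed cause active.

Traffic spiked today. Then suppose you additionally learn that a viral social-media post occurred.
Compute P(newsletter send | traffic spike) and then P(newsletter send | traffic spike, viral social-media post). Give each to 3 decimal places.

Under noisy-OR, P(traffic spike | causes) = 1 − (1−0.03)·∏(1−qᵢ) over the active causes.
Enumerate the 4 (newsletter send, viral social-media post) configurations and weight by the priors:
  P(traffic spike) = 0.03·0.85·0.8 + 0.7187·0.85·0.2 + 0.9321·0.15·0.8 + 0.980309·0.15·0.2
        = 0.020400 + 0.122179 + 0.111852 + 0.029409 = 0.283840
Configurations with newsletter send contribute 0.141261, so
  P(newsletter send | traffic spike) = 0.141261 / 0.283840 ≈ 0.498

With the extra evidence:
By total probability over both values of newsletter send:
  P(traffic spike | viral social-media post) = 0.7187*0.85 + 0.980309*0.15
        = 0.610895 + 0.147046 = 0.757941
The terms with newsletter send present sum to 0.147046, so
  P(newsletter send | traffic spike, viral social-media post) = 0.147046 / 0.757941 ≈ 0.194
Conditioning on viral social-media post lowers the posterior on newsletter send: the classic explaining-away effect in a common-effect structure.

P(newsletter send | traffic spike) ≈ 0.498; P(newsletter send | traffic spike, viral social-media post) ≈ 0.194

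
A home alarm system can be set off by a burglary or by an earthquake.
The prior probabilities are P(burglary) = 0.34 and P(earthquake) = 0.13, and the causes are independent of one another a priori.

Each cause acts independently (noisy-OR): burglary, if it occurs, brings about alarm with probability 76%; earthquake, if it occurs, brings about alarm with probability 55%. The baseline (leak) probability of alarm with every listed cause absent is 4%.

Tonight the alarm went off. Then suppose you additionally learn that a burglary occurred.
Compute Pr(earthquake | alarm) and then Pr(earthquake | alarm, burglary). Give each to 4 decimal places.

Pr(earthquake | alarm) ≈ 0.2606; Pr(earthquake | alarm, burglary) ≈ 0.1482

Under noisy-OR, P(alarm | causes) = 1 − (1−0.04)·∏(1−qᵢ) over the active causes.
For the numerator, keep only earthquake=true terms: 0.048734 + 0.039617 = 0.088351
Normalizer over all consistent configurations: 0.04·0.66·0.87 + 0.568·0.66·0.13 + 0.7696·0.34·0.87 + 0.89632·0.34·0.13 = 0.338967
Posterior = 0.088351 / 0.338967 ≈ 0.2606

With the extra evidence:
P(alarm | burglary) = 0.7696×0.87 + 0.89632×0.13 = 0.669552 + 0.116522 = 0.786074
The earthquake-present share is 0.89632×0.13 = 0.116522.
Hence the posterior is 0.116522/0.786074 ≈ 0.1482.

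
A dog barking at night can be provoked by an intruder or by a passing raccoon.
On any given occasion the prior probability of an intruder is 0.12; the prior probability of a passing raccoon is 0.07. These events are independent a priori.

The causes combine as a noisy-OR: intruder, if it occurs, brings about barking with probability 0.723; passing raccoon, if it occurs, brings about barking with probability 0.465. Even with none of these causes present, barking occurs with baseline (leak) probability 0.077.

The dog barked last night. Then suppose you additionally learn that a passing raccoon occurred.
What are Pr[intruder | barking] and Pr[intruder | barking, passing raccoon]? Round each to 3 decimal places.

Pr[intruder | barking] ≈ 0.489; Pr[intruder | barking, passing raccoon] ≈ 0.189

Under noisy-OR, P(barking | causes) = 1 − (1−0.077)·∏(1−qᵢ) over the active causes.
P(barking) = 0.077×0.88×0.93 + 0.506195×0.88×0.07 + 0.744329×0.12×0.93 + 0.863216×0.12×0.07 = 0.063017 + 0.031182 + 0.083067 + 0.007251 = 0.184517
The intruder-present share is 0.083067 + 0.007251 = 0.090318.
P(intruder | barking) = 0.090318 / 0.184517 ≈ 0.489

With the extra evidence:
P(barking | passing raccoon) = 0.506195·0.88 + 0.863216·0.12 = 0.445452 + 0.103586 = 0.549038
Of this, 0.103586 comes from 0.863216·0.12 (the intruder=true cases).
So P(intruder | barking, passing raccoon) = 0.103586/0.549038 ≈ 0.189.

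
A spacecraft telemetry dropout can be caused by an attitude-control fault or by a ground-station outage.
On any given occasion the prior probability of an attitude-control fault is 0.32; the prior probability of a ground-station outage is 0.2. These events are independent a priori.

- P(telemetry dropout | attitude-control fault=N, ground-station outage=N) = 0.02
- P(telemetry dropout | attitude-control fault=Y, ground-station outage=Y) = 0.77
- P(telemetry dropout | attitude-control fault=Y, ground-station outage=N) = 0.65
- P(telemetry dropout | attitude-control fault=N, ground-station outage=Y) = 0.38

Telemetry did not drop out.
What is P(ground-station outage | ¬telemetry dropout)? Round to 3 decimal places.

P(ground-station outage | ¬telemetry dropout) ≈ 0.137

P(¬telemetry dropout) = 0.98×0.68×0.8 + 0.62×0.68×0.2 + 0.35×0.32×0.8 + 0.23×0.32×0.2 = 0.533120 + 0.084320 + 0.089600 + 0.014720 = 0.721760
Of this, 0.099040 comes from 0.084320 + 0.014720 (the ground-station outage=true cases).
So P(ground-station outage | ¬telemetry dropout) = 0.099040/0.721760 ≈ 0.137.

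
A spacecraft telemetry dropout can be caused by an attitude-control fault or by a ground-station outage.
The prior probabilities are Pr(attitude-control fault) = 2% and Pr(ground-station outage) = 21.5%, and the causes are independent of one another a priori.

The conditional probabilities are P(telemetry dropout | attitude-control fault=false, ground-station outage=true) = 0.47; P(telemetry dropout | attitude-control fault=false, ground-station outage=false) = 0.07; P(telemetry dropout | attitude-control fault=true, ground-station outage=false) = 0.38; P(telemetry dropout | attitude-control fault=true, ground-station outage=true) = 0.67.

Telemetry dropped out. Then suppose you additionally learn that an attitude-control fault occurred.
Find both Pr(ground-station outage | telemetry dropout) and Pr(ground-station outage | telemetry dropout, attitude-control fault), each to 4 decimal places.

For the numerator, keep only ground-station outage=true terms: 0.099029 + 0.002881 = 0.101910
Normalizer over all consistent configurations: 0.07·0.98·0.785 + 0.47·0.98·0.215 + 0.38·0.02·0.785 + 0.67·0.02·0.215 = 0.161727
P(ground-station outage | telemetry dropout) = 0.101910/0.161727 ≈ 0.6301

Now also conditioning on attitude-control fault=true:
Sum P(telemetry dropout|·) weighted by the priors over both values of ground-station outage:
  P(telemetry dropout | attitude-control fault) = 0.38×0.785 + 0.67×0.215
        = 0.298300 + 0.144050 = 0.442350
Keeping only the ground-station outage-present terms gives 0.144050, so
  P(ground-station outage | telemetry dropout, attitude-control fault) = 0.144050 / 0.442350 ≈ 0.3256
Conditioning on attitude-control fault lowers the posterior on ground-station outage: the classic explaining-away effect in a common-effect structure.

Pr(ground-station outage | telemetry dropout) ≈ 0.6301; Pr(ground-station outage | telemetry dropout, attitude-control fault) ≈ 0.3256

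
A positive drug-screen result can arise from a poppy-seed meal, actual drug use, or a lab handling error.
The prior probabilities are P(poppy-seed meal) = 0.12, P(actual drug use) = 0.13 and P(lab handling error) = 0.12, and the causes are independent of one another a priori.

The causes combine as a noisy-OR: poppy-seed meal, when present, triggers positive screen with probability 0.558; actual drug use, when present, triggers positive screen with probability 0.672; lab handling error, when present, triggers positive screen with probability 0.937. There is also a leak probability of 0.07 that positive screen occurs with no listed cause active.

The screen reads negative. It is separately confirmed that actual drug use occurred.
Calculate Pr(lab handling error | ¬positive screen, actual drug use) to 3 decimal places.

Pr(lab handling error | ¬positive screen, actual drug use) ≈ 0.009

Under noisy-OR, P(positive screen | causes) = 1 − (1−0.07)·∏(1−qᵢ) over the active causes.
P(¬positive screen | actual drug use) = 0.30504·0.88·0.88 + 0.019218·0.88·0.12 + 0.134828·0.12·0.88 + 0.008494·0.12·0.12 = 0.236223 + 0.002029 + 0.014238 + 0.000122 = 0.252612
The lab handling error-present share is 0.002029 + 0.000122 = 0.002151.
So P(lab handling error | ¬positive screen, actual drug use) = 0.002151/0.252612 ≈ 0.009.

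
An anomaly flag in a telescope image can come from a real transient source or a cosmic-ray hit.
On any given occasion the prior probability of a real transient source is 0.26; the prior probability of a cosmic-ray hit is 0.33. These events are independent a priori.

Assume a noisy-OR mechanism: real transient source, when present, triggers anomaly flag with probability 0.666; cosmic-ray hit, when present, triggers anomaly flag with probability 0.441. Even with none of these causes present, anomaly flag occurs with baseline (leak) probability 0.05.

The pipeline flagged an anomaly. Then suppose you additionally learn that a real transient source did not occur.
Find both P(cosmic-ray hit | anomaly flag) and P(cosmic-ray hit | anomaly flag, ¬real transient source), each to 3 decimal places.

Under noisy-OR, P(anomaly flag | causes) = 1 − (1−0.05)·∏(1−qᵢ) over the active causes.
Enumerate the 4 (real transient source, cosmic-ray hit) configurations and weight by the priors:
  P(anomaly flag) = 0.05·0.74·0.67 + 0.46895·0.74·0.33 + 0.6827·0.26·0.67 + 0.822629·0.26·0.33
        = 0.024790 + 0.114518 + 0.118926 + 0.070582 = 0.328816
Keeping only the cosmic-ray hit-present terms gives 0.185100, so
  P(cosmic-ray hit | anomaly flag) = 0.185100 / 0.328816 ≈ 0.563

With the extra evidence:
For the numerator, keep only cosmic-ray hit=true terms: 0.46895*0.33 = 0.154753
Normalizer over all consistent configurations: 0.05*0.67 + 0.46895*0.33 = 0.188253
P(cosmic-ray hit | anomaly flag, ¬real transient source) = 0.154753/0.188253 ≈ 0.822
With real transient source excluded, cosmic-ray hit must carry more of the explanatory weight for the anomaly flag.

P(cosmic-ray hit | anomaly flag) ≈ 0.563; P(cosmic-ray hit | anomaly flag, ¬real transient source) ≈ 0.822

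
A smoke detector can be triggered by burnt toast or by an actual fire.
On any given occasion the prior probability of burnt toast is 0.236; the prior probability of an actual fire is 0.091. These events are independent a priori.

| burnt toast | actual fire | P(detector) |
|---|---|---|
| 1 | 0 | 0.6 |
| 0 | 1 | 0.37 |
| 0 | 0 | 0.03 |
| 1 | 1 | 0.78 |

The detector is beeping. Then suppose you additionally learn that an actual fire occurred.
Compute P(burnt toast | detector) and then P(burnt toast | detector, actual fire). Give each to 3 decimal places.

P(detector) = 0.03·0.764·0.909 + 0.37·0.764·0.091 + 0.6·0.236·0.909 + 0.78·0.236·0.091 = 0.020834 + 0.025724 + 0.128714 + 0.016751 = 0.192023
The burnt toast-present share is 0.128714 + 0.016751 = 0.145465.
Hence the posterior is 0.145465/0.192023 ≈ 0.758.

Now also conditioning on actual fire=true:
P(detector | actual fire) = 0.37*0.764 + 0.78*0.236 = 0.282680 + 0.184080 = 0.466760
The burnt toast-present share is 0.78*0.236 = 0.184080.
P(burnt toast | detector, actual fire) = 0.184080 / 0.466760 ≈ 0.394
Conditioning on actual fire lowers the posterior on burnt toast: the classic explaining-away effect in a common-effect structure.

P(burnt toast | detector) ≈ 0.758; P(burnt toast | detector, actual fire) ≈ 0.394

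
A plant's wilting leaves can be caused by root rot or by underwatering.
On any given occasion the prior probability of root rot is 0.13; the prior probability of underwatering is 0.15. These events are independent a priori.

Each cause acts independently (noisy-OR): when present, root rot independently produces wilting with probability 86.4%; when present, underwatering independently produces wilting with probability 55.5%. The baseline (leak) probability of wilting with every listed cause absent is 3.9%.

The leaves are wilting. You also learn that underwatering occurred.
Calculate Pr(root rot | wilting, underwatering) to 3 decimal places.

Pr(root rot | wilting, underwatering) ≈ 0.197

Under noisy-OR, P(wilting | causes) = 1 − (1−0.039)·∏(1−qᵢ) over the active causes.
Sum P(wilting|·) weighted by the priors over both values of root rot:
  P(wilting | underwatering) = 0.572355*0.87 + 0.94184*0.13
        = 0.497949 + 0.122439 = 0.620388
Configurations with root rot contribute 0.122439, so
  P(root rot | wilting, underwatering) = 0.122439 / 0.620388 ≈ 0.197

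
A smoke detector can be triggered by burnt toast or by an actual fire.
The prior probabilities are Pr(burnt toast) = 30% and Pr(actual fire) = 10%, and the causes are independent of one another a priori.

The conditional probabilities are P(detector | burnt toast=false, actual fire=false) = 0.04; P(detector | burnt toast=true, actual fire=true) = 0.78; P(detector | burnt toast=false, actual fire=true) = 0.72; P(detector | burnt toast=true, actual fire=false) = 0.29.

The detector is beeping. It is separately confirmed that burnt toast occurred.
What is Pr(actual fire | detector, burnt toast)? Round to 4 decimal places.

P(detector | burnt toast) = 0.29×0.9 + 0.78×0.1 = 0.261000 + 0.078000 = 0.339000
Restricting to configurations with actual fire present: 0.78×0.1 = 0.078000.
Hence the posterior is 0.078000/0.339000 ≈ 0.2301.

Pr(actual fire | detector, burnt toast) ≈ 0.2301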